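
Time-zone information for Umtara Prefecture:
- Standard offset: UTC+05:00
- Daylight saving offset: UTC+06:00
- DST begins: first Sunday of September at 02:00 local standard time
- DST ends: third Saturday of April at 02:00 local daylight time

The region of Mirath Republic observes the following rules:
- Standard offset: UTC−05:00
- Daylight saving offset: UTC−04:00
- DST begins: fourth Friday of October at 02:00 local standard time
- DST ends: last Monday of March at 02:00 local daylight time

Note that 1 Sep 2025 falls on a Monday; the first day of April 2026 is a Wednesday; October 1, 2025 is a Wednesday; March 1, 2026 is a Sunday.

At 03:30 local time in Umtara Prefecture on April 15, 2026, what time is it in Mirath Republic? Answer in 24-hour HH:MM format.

16:30

1 September 2025 is a Monday, so the first Sunday is September 7.
1 April 2026 is a Wednesday, so the first Saturday is April 4 and the third is April 18.
April 15, 2026 lies within the daylight-saving period (7 September 2025 – 18 April 2026), so Umtara Prefecture is on daylight time, UTC+06:00.
03:30 Umtara Prefecture − 6h = 21:30 UTC (rolling into the previous day, 14 April 2026).
1 October 2025 is a Wednesday, so the first Friday is October 3 and the fourth is October 24.
1 March 2026 is a Sunday, so Mondays fall on 2, 9, 16, 23, 30; the last is March 30.
At the standard offset (UTC−05:00), 21:30 UTC − 5h = 16:30 Mirath Republic standard time.
Daylight saving runs 24 October 2025 – 30 March 2026; the standard-time date in Mirath Republic, April 14, 2026, is outside that window, so Mirath Republic is on standard time at UTC−05:00.
21:30 UTC − 5h = 16:30 Mirath Republic.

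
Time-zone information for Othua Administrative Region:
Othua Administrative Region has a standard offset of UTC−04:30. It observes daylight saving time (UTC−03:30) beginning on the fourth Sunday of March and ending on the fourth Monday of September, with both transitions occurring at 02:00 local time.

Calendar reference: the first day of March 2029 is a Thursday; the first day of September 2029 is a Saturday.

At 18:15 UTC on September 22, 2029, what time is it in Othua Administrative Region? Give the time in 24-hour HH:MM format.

1 March 2029 is a Thursday, so the first Sunday is March 4 and the fourth is March 25.
1 September 2029 is a Saturday, so the first Monday is September 3 and the fourth is September 24.
At the standard offset (UTC−04:30), 18:15 UTC − 4h30m = 13:45 Othua Administrative Region standard time.
The standard-time date in Othua Administrative Region, September 22, 2029, lies within the daylight-saving period (25 March – 24 September), so Othua Administrative Region is on daylight time, UTC−03:30.
18:15 UTC − 3h30m = 14:45 local.

14:45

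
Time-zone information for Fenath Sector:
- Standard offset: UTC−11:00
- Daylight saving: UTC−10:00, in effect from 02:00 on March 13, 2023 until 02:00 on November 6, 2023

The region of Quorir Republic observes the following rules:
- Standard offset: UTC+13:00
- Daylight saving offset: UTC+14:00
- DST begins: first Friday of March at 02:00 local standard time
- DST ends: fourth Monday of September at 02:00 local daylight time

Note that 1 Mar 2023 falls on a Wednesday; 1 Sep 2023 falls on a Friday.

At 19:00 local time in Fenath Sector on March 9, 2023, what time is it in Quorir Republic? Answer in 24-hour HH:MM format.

March 9, 2023 is outside the daylight-saving period (13 March – 6 November), so Fenath Sector is on standard time, UTC−11:00.
19:00 Fenath Sector + 11h = 06:00 UTC (rolling into the next day, 10 March 2023).
1 March 2023 is a Wednesday, so the first Friday is March 3.
1 September 2023 is a Friday, so the first Monday is September 4 and the fourth is September 25.
At the standard offset (UTC+13:00), 06:00 UTC + 13h = 19:00 Quorir Republic standard time.
Daylight saving runs 3 March – 25 September; the standard-time date in Quorir Republic, March 10, 2023, is inside that window, so Quorir Republic is at UTC+14:00.
06:00 UTC + 14h = 20:00 Quorir Republic.

20:00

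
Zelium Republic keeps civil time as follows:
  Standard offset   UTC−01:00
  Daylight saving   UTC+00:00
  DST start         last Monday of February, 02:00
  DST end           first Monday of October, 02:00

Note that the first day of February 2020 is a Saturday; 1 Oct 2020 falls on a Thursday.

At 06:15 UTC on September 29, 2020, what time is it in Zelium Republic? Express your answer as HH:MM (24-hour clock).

1 February 2020 is a Saturday, so Mondays fall on 3, 10, 17, 24; the last is February 24.
1 October 2020 is a Thursday, so the first Monday is October 5.
At the standard offset (UTC−01:00), 06:15 UTC − 1h = 05:15 Zelium Republic standard time.
Daylight saving runs 24 February – 5 October; the standard-time date in Zelium Republic, September 29, 2020, is inside that window, so Zelium Republic is at UTC+00:00.
06:15 UTC + 0h = 06:15 local.

06:15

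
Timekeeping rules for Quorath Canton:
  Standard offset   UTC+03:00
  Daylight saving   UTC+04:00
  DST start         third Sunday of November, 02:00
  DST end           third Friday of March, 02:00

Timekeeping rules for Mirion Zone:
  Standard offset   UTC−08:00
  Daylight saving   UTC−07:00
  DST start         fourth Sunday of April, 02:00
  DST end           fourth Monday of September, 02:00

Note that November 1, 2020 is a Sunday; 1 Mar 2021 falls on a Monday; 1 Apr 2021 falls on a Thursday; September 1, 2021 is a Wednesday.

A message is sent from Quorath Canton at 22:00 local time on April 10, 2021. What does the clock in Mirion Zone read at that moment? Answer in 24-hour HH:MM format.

11:00

1 November 2020 is a Sunday, so the first Sunday is November 1 and the third is November 15.
1 March 2021 is a Monday, so the first Friday is March 5 and the third is March 19.
Daylight saving runs 15 November 2020 – 19 March 2021; April 10, 2021 is outside that window, so Quorath Canton is on standard time at UTC+03:00.
22:00 Quorath Canton − 3h = 19:00 UTC.
1 April 2021 is a Thursday, so the first Sunday is April 4 and the fourth is April 25.
1 September 2021 is a Wednesday, so the first Monday is September 6 and the fourth is September 27.
At the standard offset (UTC−08:00), 19:00 UTC − 8h = 11:00 Mirion Zone standard time.
Daylight saving runs 25 April – 27 September; the standard-time date in Mirion Zone, April 10, 2021, is outside that window, so Mirion Zone is on standard time at UTC−08:00.
19:00 UTC − 8h = 11:00 Mirion Zone.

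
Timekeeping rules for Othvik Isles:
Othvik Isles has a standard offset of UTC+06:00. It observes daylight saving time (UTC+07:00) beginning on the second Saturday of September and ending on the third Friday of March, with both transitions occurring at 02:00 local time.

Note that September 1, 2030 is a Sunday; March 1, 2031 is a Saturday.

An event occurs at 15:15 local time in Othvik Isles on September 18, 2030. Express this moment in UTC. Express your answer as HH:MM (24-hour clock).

1 September 2030 is a Sunday, so the first Saturday is September 7 and the second is September 14.
1 March 2031 is a Saturday, so the first Friday is March 7 and the third is March 21.
September 18, 2030 lies within the daylight-saving period (14 September 2030 – 21 March 2031), so Othvik Isles is on daylight time, UTC+07:00.
15:15 local − 7h = 08:15 UTC.

08:15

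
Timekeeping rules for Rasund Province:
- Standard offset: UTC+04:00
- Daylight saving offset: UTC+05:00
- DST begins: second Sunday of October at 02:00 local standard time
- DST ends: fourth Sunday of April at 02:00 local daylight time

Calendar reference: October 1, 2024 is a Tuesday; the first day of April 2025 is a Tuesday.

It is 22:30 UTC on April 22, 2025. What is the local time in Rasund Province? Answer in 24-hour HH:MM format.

1 October 2024 is a Tuesday, so the first Sunday is October 6 and the second is October 13.
1 April 2025 is a Tuesday, so the first Sunday is April 6 and the fourth is April 27.
At the standard offset (UTC+04:00), 22:30 UTC + 4h = 02:30 Rasund Province standard time (rolling into the next day, 23 April 2025).
The standard-time date in Rasund Province, April 23, 2025, lies within the daylight-saving period (13 October 2024 – 27 April 2025), so Rasund Province is on daylight time, UTC+05:00.
22:30 UTC + 5h = 03:30 local (rolling into the next day, 23 April 2025).

03:30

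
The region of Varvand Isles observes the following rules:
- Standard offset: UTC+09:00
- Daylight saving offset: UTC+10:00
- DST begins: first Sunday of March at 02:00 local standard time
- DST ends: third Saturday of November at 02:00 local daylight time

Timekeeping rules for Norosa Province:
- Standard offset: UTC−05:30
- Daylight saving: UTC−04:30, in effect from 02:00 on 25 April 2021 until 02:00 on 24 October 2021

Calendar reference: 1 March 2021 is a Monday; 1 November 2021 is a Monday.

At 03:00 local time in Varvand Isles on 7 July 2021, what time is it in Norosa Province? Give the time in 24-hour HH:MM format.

1 March 2021 is a Monday, so the first Sunday is March 7.
1 November 2021 is a Monday, so the first Saturday is November 6 and the third is November 20.
7 July 2021 lies within the daylight-saving period (7 March – 20 November), so Varvand Isles is on daylight time, UTC+10:00.
03:00 Varvand Isles − 10h = 17:00 UTC (rolling into the previous day, 6 July 2021).
At the standard offset (UTC−05:30), 17:00 UTC − 5h30m = 11:30 Norosa Province standard time.
Daylight saving runs 25 April – 24 October; the standard-time date in Norosa Province, 6 July 2021, is inside that window, so Norosa Province is at UTC−04:30.
17:00 UTC − 4h30m = 12:30 Norosa Province.

12:30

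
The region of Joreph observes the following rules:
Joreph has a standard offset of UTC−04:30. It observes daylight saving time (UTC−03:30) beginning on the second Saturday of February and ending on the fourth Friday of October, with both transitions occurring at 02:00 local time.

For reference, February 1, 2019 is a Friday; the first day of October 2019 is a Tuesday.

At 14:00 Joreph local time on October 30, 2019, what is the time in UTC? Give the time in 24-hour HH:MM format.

1 February 2019 is a Friday, so the first Saturday is February 2 and the second is February 9.
1 October 2019 is a Tuesday, so the first Friday is October 4 and the fourth is October 25.
October 30, 2019 does not fall between 9 February and 25 October, so daylight saving is not in effect and Joreph is at UTC−04:30.
14:00 local + 4h30m = 18:30 UTC.

18:30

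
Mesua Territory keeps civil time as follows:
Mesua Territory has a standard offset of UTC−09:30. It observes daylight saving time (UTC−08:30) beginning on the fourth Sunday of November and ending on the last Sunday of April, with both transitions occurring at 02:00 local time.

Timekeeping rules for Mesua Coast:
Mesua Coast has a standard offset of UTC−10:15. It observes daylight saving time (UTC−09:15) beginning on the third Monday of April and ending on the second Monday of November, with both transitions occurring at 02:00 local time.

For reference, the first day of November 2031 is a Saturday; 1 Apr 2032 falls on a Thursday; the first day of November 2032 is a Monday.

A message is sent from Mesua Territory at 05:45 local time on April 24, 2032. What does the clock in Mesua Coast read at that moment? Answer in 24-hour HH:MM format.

1 November 2031 is a Saturday, so the first Sunday is November 2 and the fourth is November 23.
1 April 2032 is a Thursday, so Sundays fall on 4, 11, 18, 25; the last is April 25.
April 24, 2032 lies within the daylight-saving period (23 November 2031 – 25 April 2032), so Mesua Territory is on daylight time, UTC−08:30.
05:45 Mesua Territory + 8h30m = 14:15 UTC.
1 April 2032 is a Thursday, so the first Monday is April 5 and the third is April 19.
1 November 2032 is a Monday, so the first Monday is November 1 and the second is November 8.
At the standard offset (UTC−10:15), 14:15 UTC − 10h15m = 04:00 Mesua Coast standard time.
The standard-time date in Mesua Coast, April 24, 2032, falls between 19 April and 8 November, so daylight saving is in effect and Mesua Coast is at UTC−09:15.
14:15 UTC − 9h15m = 05:00 Mesua Coast.

05:00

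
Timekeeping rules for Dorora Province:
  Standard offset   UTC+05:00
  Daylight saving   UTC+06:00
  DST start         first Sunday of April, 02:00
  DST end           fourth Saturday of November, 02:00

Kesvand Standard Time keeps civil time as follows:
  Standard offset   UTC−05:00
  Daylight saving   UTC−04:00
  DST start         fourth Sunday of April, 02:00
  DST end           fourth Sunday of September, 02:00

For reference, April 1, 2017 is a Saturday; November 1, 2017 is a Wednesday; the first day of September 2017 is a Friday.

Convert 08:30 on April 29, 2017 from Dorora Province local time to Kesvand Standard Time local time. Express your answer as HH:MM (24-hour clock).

1 April 2017 is a Saturday, so the first Sunday is April 2.
1 November 2017 is a Wednesday, so the first Saturday is November 4 and the fourth is November 25.
April 29, 2017 falls between 2 April and 25 November, so daylight saving is in effect and Dorora Province is at UTC+06:00.
08:30 Dorora Province − 6h = 02:30 UTC.
1 April 2017 is a Saturday, so the first Sunday is April 2 and the fourth is April 23.
1 September 2017 is a Friday, so the first Sunday is September 3 and the fourth is September 24.
At the standard offset (UTC−05:00), 02:30 UTC − 5h = 21:30 Kesvand Standard Time standard time (rolling into the previous day, 28 April 2017).
The standard-time date in Kesvand Standard Time, April 28, 2017, falls between 23 April and 24 September, so daylight saving is in effect and Kesvand Standard Time is at UTC−04:00.
02:30 UTC − 4h = 22:30 Kesvand Standard Time (rolling into the previous day, 28 April 2017).

22:30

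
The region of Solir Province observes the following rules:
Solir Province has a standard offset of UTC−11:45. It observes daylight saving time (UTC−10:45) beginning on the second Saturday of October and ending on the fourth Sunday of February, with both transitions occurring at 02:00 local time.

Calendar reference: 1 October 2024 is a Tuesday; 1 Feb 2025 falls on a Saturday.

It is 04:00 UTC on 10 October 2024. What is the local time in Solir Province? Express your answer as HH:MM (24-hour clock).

1 October 2024 is a Tuesday, so the first Saturday is October 5 and the second is October 12.
1 February 2025 is a Saturday, so the first Sunday is February 2 and the fourth is February 23.
At the standard offset (UTC−11:45), 04:00 UTC − 11h45m = 16:15 Solir Province standard time (rolling into the previous day, 9 October 2024).
The standard-time date in Solir Province, 9 October 2024, does not fall between 12 October 2024 and 23 February 2025, so daylight saving is not in effect and Solir Province is at UTC−11:45.
04:00 UTC − 11h45m = 16:15 local (rolling into the previous day, 9 October 2024).

16:15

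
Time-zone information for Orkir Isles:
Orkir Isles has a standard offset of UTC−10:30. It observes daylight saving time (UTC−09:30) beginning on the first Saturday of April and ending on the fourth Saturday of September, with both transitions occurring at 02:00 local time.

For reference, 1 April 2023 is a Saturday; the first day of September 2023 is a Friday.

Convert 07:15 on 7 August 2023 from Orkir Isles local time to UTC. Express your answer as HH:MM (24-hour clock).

16:45

1 April 2023 is a Saturday, so the first Saturday is April 1.
1 September 2023 is a Friday, so the first Saturday is September 2 and the fourth is September 23.
Daylight saving runs 1 April – 23 September; 7 August 2023 is inside that window, so Orkir Isles is at UTC−09:30.
07:15 local + 9h30m = 16:45 UTC.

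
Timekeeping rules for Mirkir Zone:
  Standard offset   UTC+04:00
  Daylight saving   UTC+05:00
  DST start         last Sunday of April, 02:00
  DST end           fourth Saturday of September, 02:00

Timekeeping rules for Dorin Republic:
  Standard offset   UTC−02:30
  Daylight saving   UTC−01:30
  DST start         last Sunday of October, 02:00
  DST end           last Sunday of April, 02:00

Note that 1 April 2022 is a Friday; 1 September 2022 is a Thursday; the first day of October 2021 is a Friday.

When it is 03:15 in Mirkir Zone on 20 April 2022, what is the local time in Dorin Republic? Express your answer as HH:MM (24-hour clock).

21:45

1 April 2022 is a Friday, so Sundays fall on 3, 10, 17, 24; the last is April 24.
1 September 2022 is a Thursday, so the first Saturday is September 3 and the fourth is September 24.
Daylight saving runs 24 April – 24 September; 20 April 2022 is outside that window, so Mirkir Zone is on standard time at UTC+04:00.
03:15 Mirkir Zone − 4h = 23:15 UTC (rolling into the previous day, 19 April 2022).
1 October 2021 is a Friday, so Sundays fall on 3, 10, 17, 24, 31; the last is October 31.
1 April 2022 is a Friday, so Sundays fall on 3, 10, 17, 24; the last is April 24.
At the standard offset (UTC−02:30), 23:15 UTC − 2h30m = 20:45 Dorin Republic standard time.
The standard-time date in Dorin Republic, 19 April 2022, lies within the daylight-saving period (31 October 2021 – 24 April 2022), so Dorin Republic is on daylight time, UTC−01:30.
23:15 UTC − 1h30m = 21:45 Dorin Republic.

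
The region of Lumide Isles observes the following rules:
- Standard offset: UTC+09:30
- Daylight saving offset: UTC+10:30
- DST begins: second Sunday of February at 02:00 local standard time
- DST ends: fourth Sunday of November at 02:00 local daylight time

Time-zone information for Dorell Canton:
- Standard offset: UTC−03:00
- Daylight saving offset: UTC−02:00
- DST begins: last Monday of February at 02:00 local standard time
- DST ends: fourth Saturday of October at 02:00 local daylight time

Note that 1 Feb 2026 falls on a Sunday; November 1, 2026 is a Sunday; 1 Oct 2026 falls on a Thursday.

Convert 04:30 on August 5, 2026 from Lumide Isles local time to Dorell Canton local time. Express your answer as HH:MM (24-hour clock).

1 February 2026 is a Sunday, so the first Sunday is February 1 and the second is February 8.
1 November 2026 is a Sunday, so the first Sunday is November 1 and the fourth is November 22.
August 5, 2026 falls between 8 February and 22 November, so daylight saving is in effect and Lumide Isles is at UTC+10:30.
04:30 Lumide Isles − 10h30m = 18:00 UTC (rolling into the previous day, 4 August 2026).
1 February 2026 is a Sunday, so Mondays fall on 2, 9, 16, 23; the last is February 23.
1 October 2026 is a Thursday, so the first Saturday is October 3 and the fourth is October 24.
At the standard offset (UTC−03:00), 18:00 UTC − 3h = 15:00 Dorell Canton standard time.
The standard-time date in Dorell Canton, August 4, 2026, lies within the daylight-saving period (23 February – 24 October), so Dorell Canton is on daylight time, UTC−02:00.
18:00 UTC − 2h = 16:00 Dorell Canton.

16:00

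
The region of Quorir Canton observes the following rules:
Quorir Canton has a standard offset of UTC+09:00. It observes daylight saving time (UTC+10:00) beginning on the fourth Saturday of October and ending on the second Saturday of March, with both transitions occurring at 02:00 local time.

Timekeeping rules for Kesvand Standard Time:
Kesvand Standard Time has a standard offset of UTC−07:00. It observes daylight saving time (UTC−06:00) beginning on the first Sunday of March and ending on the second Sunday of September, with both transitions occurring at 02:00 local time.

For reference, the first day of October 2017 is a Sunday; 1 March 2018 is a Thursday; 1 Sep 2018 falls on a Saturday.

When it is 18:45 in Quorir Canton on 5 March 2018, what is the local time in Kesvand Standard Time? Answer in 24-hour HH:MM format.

02:45

1 October 2017 is a Sunday, so the first Saturday is October 7 and the fourth is October 28.
1 March 2018 is a Thursday, so the first Saturday is March 3 and the second is March 10.
5 March 2018 falls between 28 October 2017 and 10 March 2018, so daylight saving is in effect and Quorir Canton is at UTC+10:00.
18:45 Quorir Canton − 10h = 08:45 UTC.
1 March 2018 is a Thursday, so the first Sunday is March 4.
1 September 2018 is a Saturday, so the first Sunday is September 2 and the second is September 9.
At the standard offset (UTC−07:00), 08:45 UTC − 7h = 01:45 Kesvand Standard Time standard time.
Daylight saving runs 4 March – 9 September; the standard-time date in Kesvand Standard Time, 5 March 2018, is inside that window, so Kesvand Standard Time is at UTC−06:00.
08:45 UTC − 6h = 02:45 Kesvand Standard Time.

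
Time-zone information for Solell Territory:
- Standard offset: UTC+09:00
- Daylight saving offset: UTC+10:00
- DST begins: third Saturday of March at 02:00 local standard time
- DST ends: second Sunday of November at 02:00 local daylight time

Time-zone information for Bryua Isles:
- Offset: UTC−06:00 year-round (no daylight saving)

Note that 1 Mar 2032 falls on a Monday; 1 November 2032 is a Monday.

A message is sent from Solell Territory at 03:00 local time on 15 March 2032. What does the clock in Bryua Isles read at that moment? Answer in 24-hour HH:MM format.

1 March 2032 is a Monday, so the first Saturday is March 6 and the third is March 20.
1 November 2032 is a Monday, so the first Sunday is November 7 and the second is November 14.
Daylight saving runs 20 March – 14 November; 15 March 2032 is outside that window, so Solell Territory is on standard time at UTC+09:00.
03:00 Solell Territory − 9h = 18:00 UTC (rolling into the previous day, 14 March 2032).
Bryua Isles stays on UTC−06:00 all year.
18:00 UTC − 6h = 12:00 Bryua Isles.

12:00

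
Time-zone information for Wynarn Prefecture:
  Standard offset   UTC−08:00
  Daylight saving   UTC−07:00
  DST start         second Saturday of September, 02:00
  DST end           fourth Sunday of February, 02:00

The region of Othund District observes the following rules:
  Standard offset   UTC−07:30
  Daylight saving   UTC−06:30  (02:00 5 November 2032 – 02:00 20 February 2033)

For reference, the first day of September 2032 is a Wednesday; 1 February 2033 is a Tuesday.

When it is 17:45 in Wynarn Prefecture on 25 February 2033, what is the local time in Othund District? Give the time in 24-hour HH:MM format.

17:15

1 September 2032 is a Wednesday, so the first Saturday is September 4 and the second is September 11.
1 February 2033 is a Tuesday, so the first Sunday is February 6 and the fourth is February 27.
Daylight saving runs 11 September 2032 – 27 February 2033; 25 February 2033 is inside that window, so Wynarn Prefecture is at UTC−07:00.
17:45 Wynarn Prefecture + 7h = 00:45 UTC (rolling into the next day, 26 February 2033).
At the standard offset (UTC−07:30), 00:45 UTC − 7h30m = 17:15 Othund District standard time (rolling into the previous day, 25 February 2033).
The standard-time date in Othund District, 25 February 2033, does not fall between 5 November 2032 and 20 February 2033, so daylight saving is not in effect and Othund District is at UTC−07:30.
00:45 UTC − 7h30m = 17:15 Othund District (rolling into the previous day, 25 February 2033).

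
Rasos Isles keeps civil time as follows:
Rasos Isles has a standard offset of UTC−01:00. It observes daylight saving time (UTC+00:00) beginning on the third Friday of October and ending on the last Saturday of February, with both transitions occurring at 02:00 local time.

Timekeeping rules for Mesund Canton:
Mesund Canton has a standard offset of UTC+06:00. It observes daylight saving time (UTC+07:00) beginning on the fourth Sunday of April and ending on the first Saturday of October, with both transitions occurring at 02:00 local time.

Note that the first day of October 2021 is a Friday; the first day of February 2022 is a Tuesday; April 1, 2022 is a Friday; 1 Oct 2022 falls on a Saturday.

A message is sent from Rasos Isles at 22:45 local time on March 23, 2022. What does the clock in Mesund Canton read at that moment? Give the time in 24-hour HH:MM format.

05:45

1 October 2021 is a Friday, so the first Friday is October 1 and the third is October 15.
1 February 2022 is a Tuesday, so Saturdays fall on 5, 12, 19, 26; the last is February 26.
Daylight saving runs 15 October 2021 – 26 February 2022; March 23, 2022 is outside that window, so Rasos Isles is on standard time at UTC−01:00.
22:45 Rasos Isles + 1h = 23:45 UTC.
1 April 2022 is a Friday, so the first Sunday is April 3 and the fourth is April 24.
1 October 2022 is a Saturday, so the first Saturday is October 1.
At the standard offset (UTC+06:00), 23:45 UTC + 6h = 05:45 Mesund Canton standard time (rolling into the next day, 24 March 2022).
The standard-time date in Mesund Canton, March 24, 2022, is outside the daylight-saving period (24 April – 1 October), so Mesund Canton is on standard time, UTC+06:00.
23:45 UTC + 6h = 05:45 Mesund Canton (rolling into the next day, 24 March 2022).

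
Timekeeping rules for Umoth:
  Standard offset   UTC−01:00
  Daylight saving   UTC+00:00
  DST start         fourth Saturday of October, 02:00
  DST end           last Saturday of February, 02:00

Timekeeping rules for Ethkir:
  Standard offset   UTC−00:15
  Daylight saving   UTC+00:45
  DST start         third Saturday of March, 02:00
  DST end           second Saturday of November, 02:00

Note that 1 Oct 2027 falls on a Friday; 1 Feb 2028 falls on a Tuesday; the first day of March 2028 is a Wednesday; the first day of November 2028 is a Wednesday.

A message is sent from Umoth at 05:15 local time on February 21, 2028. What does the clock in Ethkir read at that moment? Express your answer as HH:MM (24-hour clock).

1 October 2027 is a Friday, so the first Saturday is October 2 and the fourth is October 23.
1 February 2028 is a Tuesday, so Saturdays fall on 5, 12, 19, 26; the last is February 26.
February 21, 2028 lies within the daylight-saving period (23 October 2027 – 26 February 2028), so Umoth is on daylight time, UTC+00:00.
05:15 Umoth − 0h = 05:15 UTC.
1 March 2028 is a Wednesday, so the first Saturday is March 4 and the third is March 18.
1 November 2028 is a Wednesday, so the first Saturday is November 4 and the second is November 11.
At the standard offset (UTC−00:15), 05:15 UTC − 0h15m = 05:00 Ethkir standard time.
The standard-time date in Ethkir, February 21, 2028, is outside the daylight-saving period (18 March – 11 November), so Ethkir is on standard time, UTC−00:15.
05:15 UTC − 0h15m = 05:00 Ethkir.

05:00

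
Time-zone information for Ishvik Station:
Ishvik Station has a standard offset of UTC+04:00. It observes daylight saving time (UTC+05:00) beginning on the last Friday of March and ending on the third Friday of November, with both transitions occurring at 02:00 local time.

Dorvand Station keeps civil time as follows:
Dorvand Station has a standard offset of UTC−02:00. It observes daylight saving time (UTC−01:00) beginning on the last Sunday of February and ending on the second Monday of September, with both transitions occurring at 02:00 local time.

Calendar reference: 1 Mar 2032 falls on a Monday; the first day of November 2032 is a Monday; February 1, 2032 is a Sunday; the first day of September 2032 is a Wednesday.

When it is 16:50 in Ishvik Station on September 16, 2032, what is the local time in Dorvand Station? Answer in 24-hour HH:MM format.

1 March 2032 is a Monday, so Fridays fall on 5, 12, 19, 26; the last is March 26.
1 November 2032 is a Monday, so the first Friday is November 5 and the third is November 19.
Daylight saving runs 26 March – 19 November; September 16, 2032 is inside that window, so Ishvik Station is at UTC+05:00.
16:50 Ishvik Station − 5h = 11:50 UTC.
1 February 2032 is a Sunday, so Sundays fall on 1, 8, 15, 22, 29; the last is February 29.
1 September 2032 is a Wednesday, so the first Monday is September 6 and the second is September 13.
At the standard offset (UTC−02:00), 11:50 UTC − 2h = 09:50 Dorvand Station standard time.
Daylight saving runs 29 February – 13 September; the standard-time date in Dorvand Station, September 16, 2032, is outside that window, so Dorvand Station is on standard time at UTC−02:00.
11:50 UTC − 2h = 09:50 Dorvand Station.

09:50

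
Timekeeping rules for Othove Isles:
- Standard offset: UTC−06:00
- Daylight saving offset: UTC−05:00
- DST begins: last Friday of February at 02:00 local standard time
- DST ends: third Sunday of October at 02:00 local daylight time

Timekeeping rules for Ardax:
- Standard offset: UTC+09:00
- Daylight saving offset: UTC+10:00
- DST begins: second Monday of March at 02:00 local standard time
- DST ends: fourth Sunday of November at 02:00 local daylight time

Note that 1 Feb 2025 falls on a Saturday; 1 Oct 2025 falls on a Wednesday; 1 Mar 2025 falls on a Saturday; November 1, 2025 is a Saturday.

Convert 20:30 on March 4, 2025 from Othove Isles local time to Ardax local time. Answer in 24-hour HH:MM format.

10:30

1 February 2025 is a Saturday, so Fridays fall on 7, 14, 21, 28; the last is February 28.
1 October 2025 is a Wednesday, so the first Sunday is October 5 and the third is October 19.
March 4, 2025 falls between 28 February and 19 October, so daylight saving is in effect and Othove Isles is at UTC−05:00.
20:30 Othove Isles + 5h = 01:30 UTC (rolling into the next day, 5 March 2025).
1 March 2025 is a Saturday, so the first Monday is March 3 and the second is March 10.
1 November 2025 is a Saturday, so the first Sunday is November 2 and the fourth is November 23.
At the standard offset (UTC+09:00), 01:30 UTC + 9h = 10:30 Ardax standard time.
The standard-time date in Ardax, March 5, 2025, does not fall between 10 March and 23 November, so daylight saving is not in effect and Ardax is at UTC+09:00.
01:30 UTC + 9h = 10:30 Ardax.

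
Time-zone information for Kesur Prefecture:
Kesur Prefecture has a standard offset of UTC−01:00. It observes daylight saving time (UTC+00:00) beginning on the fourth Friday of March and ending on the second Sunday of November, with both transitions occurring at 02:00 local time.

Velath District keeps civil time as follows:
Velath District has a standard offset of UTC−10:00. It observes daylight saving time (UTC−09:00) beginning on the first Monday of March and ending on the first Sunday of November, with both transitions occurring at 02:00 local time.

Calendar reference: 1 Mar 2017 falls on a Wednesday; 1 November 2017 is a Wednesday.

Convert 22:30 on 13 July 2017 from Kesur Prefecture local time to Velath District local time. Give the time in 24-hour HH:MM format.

1 March 2017 is a Wednesday, so the first Friday is March 3 and the fourth is March 24.
1 November 2017 is a Wednesday, so the first Sunday is November 5 and the second is November 12.
13 July 2017 falls between 24 March and 12 November, so daylight saving is in effect and Kesur Prefecture is at UTC+00:00.
22:30 Kesur Prefecture − 0h = 22:30 UTC.
1 March 2017 is a Wednesday, so the first Monday is March 6.
1 November 2017 is a Wednesday, so the first Sunday is November 5.
At the standard offset (UTC−10:00), 22:30 UTC − 10h = 12:30 Velath District standard time.
The standard-time date in Velath District, 13 July 2017, falls between 6 March and 5 November, so daylight saving is in effect and Velath District is at UTC−09:00.
22:30 UTC − 9h = 13:30 Velath District.

13:30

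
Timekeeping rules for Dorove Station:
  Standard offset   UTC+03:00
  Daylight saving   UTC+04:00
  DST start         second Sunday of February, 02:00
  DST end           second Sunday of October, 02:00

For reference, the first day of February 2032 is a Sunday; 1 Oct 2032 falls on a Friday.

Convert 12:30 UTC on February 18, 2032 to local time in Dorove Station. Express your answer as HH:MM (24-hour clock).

16:30

1 February 2032 is a Sunday, so the first Sunday is February 1 and the second is February 8.
1 October 2032 is a Friday, so the first Sunday is October 3 and the second is October 10.
At the standard offset (UTC+03:00), 12:30 UTC + 3h = 15:30 Dorove Station standard time.
The standard-time date in Dorove Station, February 18, 2032, lies within the daylight-saving period (8 February – 10 October), so Dorove Station is on daylight time, UTC+04:00.
12:30 UTC + 4h = 16:30 local.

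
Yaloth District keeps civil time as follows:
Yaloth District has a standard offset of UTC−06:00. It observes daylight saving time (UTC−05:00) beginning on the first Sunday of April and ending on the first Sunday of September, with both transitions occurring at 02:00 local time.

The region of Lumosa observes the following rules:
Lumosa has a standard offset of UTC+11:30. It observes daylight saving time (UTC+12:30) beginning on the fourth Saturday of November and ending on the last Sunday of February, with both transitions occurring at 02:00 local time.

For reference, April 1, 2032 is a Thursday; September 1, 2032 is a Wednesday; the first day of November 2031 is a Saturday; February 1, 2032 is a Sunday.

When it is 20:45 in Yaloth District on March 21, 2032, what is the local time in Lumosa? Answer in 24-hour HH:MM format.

14:15

1 April 2032 is a Thursday, so the first Sunday is April 4.
1 September 2032 is a Wednesday, so the first Sunday is September 5.
Daylight saving runs 4 April – 5 September; March 21, 2032 is outside that window, so Yaloth District is on standard time at UTC−06:00.
20:45 Yaloth District + 6h = 02:45 UTC (rolling into the next day, 22 March 2032).
1 November 2031 is a Saturday, so the first Saturday is November 1 and the fourth is November 22.
1 February 2032 is a Sunday, so Sundays fall on 1, 8, 15, 22, 29; the last is February 29.
At the standard offset (UTC+11:30), 02:45 UTC + 11h30m = 14:15 Lumosa standard time.
The standard-time date in Lumosa, March 22, 2032, does not fall between 22 November 2031 and 29 February 2032, so daylight saving is not in effect and Lumosa is at UTC+11:30.
02:45 UTC + 11h30m = 14:15 Lumosa.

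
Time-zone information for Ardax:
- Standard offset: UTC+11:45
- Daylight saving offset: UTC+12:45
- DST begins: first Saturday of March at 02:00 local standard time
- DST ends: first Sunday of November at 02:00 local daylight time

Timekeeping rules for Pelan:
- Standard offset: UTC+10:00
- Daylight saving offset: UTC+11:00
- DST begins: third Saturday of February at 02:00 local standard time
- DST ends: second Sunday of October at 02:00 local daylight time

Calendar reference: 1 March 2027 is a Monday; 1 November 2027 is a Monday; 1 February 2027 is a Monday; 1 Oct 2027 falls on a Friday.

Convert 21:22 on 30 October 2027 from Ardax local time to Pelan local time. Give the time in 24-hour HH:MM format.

18:37

1 March 2027 is a Monday, so the first Saturday is March 6.
1 November 2027 is a Monday, so the first Sunday is November 7.
30 October 2027 falls between 6 March and 7 November, so daylight saving is in effect and Ardax is at UTC+12:45.
21:22 Ardax − 12h45m = 08:37 UTC.
1 February 2027 is a Monday, so the first Saturday is February 6 and the third is February 20.
1 October 2027 is a Friday, so the first Sunday is October 3 and the second is October 10.
At the standard offset (UTC+10:00), 08:37 UTC + 10h = 18:37 Pelan standard time.
Daylight saving runs 20 February – 10 October; the standard-time date in Pelan, 30 October 2027, is outside that window, so Pelan is on standard time at UTC+10:00.
08:37 UTC + 10h = 18:37 Pelan.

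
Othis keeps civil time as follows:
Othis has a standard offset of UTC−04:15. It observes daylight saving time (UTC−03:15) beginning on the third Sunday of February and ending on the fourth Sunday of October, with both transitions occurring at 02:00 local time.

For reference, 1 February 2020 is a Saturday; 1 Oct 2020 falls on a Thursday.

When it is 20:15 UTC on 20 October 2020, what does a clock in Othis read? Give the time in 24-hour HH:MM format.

17:00

1 February 2020 is a Saturday, so the first Sunday is February 2 and the third is February 16.
1 October 2020 is a Thursday, so the first Sunday is October 4 and the fourth is October 25.
At the standard offset (UTC−04:15), 20:15 UTC − 4h15m = 16:00 Othis standard time.
The standard-time date in Othis, 20 October 2020, lies within the daylight-saving period (16 February – 25 October), so Othis is on daylight time, UTC−03:15.
20:15 UTC − 3h15m = 17:00 local.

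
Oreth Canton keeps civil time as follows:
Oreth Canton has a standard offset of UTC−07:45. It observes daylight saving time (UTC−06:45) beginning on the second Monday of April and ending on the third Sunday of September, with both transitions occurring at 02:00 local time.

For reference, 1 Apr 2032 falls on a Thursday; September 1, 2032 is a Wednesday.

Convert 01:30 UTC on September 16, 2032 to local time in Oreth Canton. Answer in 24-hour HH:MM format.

18:45

1 April 2032 is a Thursday, so the first Monday is April 5 and the second is April 12.
1 September 2032 is a Wednesday, so the first Sunday is September 5 and the third is September 19.
At the standard offset (UTC−07:45), 01:30 UTC − 7h45m = 17:45 Oreth Canton standard time (rolling into the previous day, 15 September 2032).
The standard-time date in Oreth Canton, September 15, 2032, falls between 12 April and 19 September, so daylight saving is in effect and Oreth Canton is at UTC−06:45.
01:30 UTC − 6h45m = 18:45 local (rolling into the previous day, 15 September 2032).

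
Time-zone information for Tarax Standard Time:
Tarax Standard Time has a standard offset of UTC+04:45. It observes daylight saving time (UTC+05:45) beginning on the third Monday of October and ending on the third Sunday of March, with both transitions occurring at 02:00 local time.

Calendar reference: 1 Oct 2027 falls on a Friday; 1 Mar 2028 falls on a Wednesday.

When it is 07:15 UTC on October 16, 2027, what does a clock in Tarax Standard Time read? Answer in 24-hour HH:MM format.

12:00

1 October 2027 is a Friday, so the first Monday is October 4 and the third is October 18.
1 March 2028 is a Wednesday, so the first Sunday is March 5 and the third is March 19.
At the standard offset (UTC+04:45), 07:15 UTC + 4h45m = 12:00 Tarax Standard Time standard time.
The standard-time date in Tarax Standard Time, October 16, 2027, does not fall between 18 October 2027 and 19 March 2028, so daylight saving is not in effect and Tarax Standard Time is at UTC+04:45.
07:15 UTC + 4h45m = 12:00 local.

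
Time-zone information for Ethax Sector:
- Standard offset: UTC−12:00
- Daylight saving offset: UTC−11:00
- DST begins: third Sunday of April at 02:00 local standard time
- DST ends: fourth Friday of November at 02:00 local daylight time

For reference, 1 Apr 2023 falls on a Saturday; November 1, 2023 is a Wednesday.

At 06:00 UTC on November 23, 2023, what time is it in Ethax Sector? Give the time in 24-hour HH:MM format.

1 April 2023 is a Saturday, so the first Sunday is April 2 and the third is April 16.
1 November 2023 is a Wednesday, so the first Friday is November 3 and the fourth is November 24.
At the standard offset (UTC−12:00), 06:00 UTC − 12h = 18:00 Ethax Sector standard time (rolling into the previous day, 22 November 2023).
Daylight saving runs 16 April – 24 November; the standard-time date in Ethax Sector, November 22, 2023, is inside that window, so Ethax Sector is at UTC−11:00.
06:00 UTC − 11h = 19:00 local (rolling into the previous day, 22 November 2023).

19:00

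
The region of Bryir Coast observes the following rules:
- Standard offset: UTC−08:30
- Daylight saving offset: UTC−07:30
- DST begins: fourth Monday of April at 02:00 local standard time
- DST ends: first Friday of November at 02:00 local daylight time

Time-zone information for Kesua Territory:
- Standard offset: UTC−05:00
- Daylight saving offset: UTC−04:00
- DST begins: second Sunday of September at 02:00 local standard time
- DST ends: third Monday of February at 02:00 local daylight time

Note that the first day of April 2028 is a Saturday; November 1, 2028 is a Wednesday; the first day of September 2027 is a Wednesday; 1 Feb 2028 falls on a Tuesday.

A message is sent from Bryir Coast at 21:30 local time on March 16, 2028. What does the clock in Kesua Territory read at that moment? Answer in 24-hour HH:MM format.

01:00

1 April 2028 is a Saturday, so the first Monday is April 3 and the fourth is April 24.
1 November 2028 is a Wednesday, so the first Friday is November 3.
Daylight saving runs 24 April – 3 November; March 16, 2028 is outside that window, so Bryir Coast is on standard time at UTC−08:30.
21:30 Bryir Coast + 8h30m = 06:00 UTC (rolling into the next day, 17 March 2028).
1 September 2027 is a Wednesday, so the first Sunday is September 5 and the second is September 12.
1 February 2028 is a Tuesday, so the first Monday is February 7 and the third is February 21.
At the standard offset (UTC−05:00), 06:00 UTC − 5h = 01:00 Kesua Territory standard time.
The standard-time date in Kesua Territory, March 17, 2028, does not fall between 12 September 2027 and 21 February 2028, so daylight saving is not in effect and Kesua Territory is at UTC−05:00.
06:00 UTC − 5h = 01:00 Kesua Territory.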